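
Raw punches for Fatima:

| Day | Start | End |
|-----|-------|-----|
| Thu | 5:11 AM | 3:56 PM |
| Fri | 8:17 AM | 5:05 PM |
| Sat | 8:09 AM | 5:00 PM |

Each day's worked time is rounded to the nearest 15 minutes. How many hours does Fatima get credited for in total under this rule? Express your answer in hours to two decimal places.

28.25 hours

Thu: 5:11 AM–3:56 PM = 10 h 45 min → rounds to 10 h 45 min
Fri: 8:17 AM–5:05 PM = 8 h 48 min → rounds to 8 h 45 min
Sat: 8:09 AM–5:00 PM = 8 h 51 min → rounds to 8 h 45 min
Total credited: 28 h 15 min.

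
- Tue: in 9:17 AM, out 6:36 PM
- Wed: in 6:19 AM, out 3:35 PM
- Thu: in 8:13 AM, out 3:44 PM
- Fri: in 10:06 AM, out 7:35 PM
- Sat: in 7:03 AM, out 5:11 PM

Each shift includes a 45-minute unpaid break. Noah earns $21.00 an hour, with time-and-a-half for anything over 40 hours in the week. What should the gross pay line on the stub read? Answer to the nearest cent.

$901.95

Tue: 9:17 AM–6:36 PM = 9 h 19 min; less 45 min break → 8 h 34 min
Wed: 6:19 AM–3:35 PM = 9 h 16 min; less 45 min break → 8 h 31 min
Thu: 8:13 AM–3:44 PM = 7 h 31 min; less 45 min break → 6 h 46 min
Fri: 10:06 AM–7:35 PM = 9 h 29 min; less 45 min break → 8 h 44 min
Sat: 7:03 AM–5:11 PM = 10 h 8 min; less 45 min break → 9 h 23 min
Total worked: 41 h 58 min = 2518 min.
Regular 40 h 0 min = 2400 min at $21.00/h; overtime 1 h 58 min = 118 min at $31.50/h.
Pay = (2400 × $21.00 + 118 × $31.50) ÷ 60 = $901.95.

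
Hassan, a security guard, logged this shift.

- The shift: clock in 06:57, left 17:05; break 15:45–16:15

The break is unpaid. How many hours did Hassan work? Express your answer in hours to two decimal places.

The shift: 06:57–17:05 = 10 h 8 min; less 30 min break → 9 h 38 min

9.63 hours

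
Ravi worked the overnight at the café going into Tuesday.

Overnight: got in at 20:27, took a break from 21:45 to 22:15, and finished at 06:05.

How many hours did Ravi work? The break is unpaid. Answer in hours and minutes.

Overnight: 20:27 → midnight = 3 h 33 min; midnight → 06:05 = 6 h 5 min; span 9 h 38 min; less 30 min break → 9 h 8 min

9 h 8 min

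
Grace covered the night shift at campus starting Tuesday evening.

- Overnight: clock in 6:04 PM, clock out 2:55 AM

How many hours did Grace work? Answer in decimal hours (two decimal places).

Overnight: 6:04 PM → midnight = 5 h 56 min; midnight → 2:55 AM = 2 h 55 min; span 8 h 51 min

8.85 hours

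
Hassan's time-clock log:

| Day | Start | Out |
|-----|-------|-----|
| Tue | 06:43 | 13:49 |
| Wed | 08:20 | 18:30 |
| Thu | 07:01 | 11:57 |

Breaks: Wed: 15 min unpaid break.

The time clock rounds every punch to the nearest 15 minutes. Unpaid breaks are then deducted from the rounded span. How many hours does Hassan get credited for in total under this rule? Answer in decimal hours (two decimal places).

22.00 hours

Tue: in 06:43→06:45, out 13:49→13:45; 7 h 0 min
Wed: in 08:20→08:15, out 18:30→18:30; 10 h 15 min − 15 min = 10 h 0 min
Thu: in 07:01→07:00, out 11:57→12:00; 5 h 0 min
Total credited: 22 h 0 min.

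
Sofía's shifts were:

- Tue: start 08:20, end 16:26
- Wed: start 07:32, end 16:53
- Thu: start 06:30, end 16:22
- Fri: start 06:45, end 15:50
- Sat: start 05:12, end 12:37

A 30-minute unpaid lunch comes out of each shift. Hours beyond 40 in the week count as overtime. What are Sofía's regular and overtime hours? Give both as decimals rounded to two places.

Regular 40.00 hours, overtime 1.32 hours

Tue: 08:20–16:26 = 8 h 6 min; less 30 min break → 7 h 36 min
Wed: 07:32–16:53 = 9 h 21 min; less 30 min break → 8 h 51 min
Thu: 06:30–16:22 = 9 h 52 min; less 30 min break → 9 h 22 min
Fri: 06:45–15:50 = 9 h 5 min; less 30 min break → 8 h 35 min
Sat: 05:12–12:37 = 7 h 25 min; less 30 min break → 6 h 55 min
Total worked: 41 h 19 min = 41.32 h.
Threshold 40 h → overtime 1 h 19 min, regular 40 h 0 min.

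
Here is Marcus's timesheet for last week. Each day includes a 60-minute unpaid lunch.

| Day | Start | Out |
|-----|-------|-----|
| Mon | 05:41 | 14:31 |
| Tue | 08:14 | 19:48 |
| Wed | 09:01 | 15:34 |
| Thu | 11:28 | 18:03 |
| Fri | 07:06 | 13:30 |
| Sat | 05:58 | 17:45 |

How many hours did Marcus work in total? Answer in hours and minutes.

45 h 43 min

Mon: 05:41–14:31 = 8 h 50 min; less 60 min break → 7 h 50 min
Tue: 08:14–19:48 = 11 h 34 min; less 60 min break → 10 h 34 min
Wed: 09:01–15:34 = 6 h 33 min; less 60 min break → 5 h 33 min
Thu: 11:28–18:03 = 6 h 35 min; less 60 min break → 5 h 35 min
Fri: 07:06–13:30 = 6 h 24 min; less 60 min break → 5 h 24 min
Sat: 05:58–17:45 = 11 h 47 min; less 60 min break → 10 h 47 min
Total: 7 h 50 min + 10 h 34 min + 5 h 33 min + 5 h 35 min + 5 h 24 min + 10 h 47 min = 45 h 43 min.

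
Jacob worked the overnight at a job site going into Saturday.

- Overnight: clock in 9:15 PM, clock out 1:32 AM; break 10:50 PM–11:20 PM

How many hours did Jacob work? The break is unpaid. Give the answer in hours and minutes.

3 h 47 min

Overnight: 9:15 PM → midnight = 2 h 45 min; midnight → 1:32 AM = 1 h 32 min; span 4 h 17 min; less 30 min break → 3 h 47 min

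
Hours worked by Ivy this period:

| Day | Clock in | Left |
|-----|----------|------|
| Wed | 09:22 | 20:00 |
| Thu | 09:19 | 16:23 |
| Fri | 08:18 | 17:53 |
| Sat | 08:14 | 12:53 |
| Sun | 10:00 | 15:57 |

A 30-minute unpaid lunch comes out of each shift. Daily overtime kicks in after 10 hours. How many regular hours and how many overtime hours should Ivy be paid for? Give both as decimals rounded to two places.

Wed: 09:22–20:00 = 10 h 38 min; less 30 min break → 10 h 8 min
Thu: 09:19–16:23 = 7 h 4 min; less 30 min break → 6 h 34 min
Fri: 08:18–17:53 = 9 h 35 min; less 30 min break → 9 h 5 min
Sat: 08:14–12:53 = 4 h 39 min; less 30 min break → 4 h 9 min
Sun: 10:00–15:57 = 5 h 57 min; less 30 min break → 5 h 27 min
Wed reg 10 h 0 min / OT 0 h 8 min; Thu reg 6 h 34 min / OT 0 h 0 min; Fri reg 9 h 5 min / OT 0 h 0 min; Sat reg 4 h 9 min / OT 0 h 0 min; Sun reg 5 h 27 min / OT 0 h 0 min.
Totals: regular 35 h 15 min, overtime 0 h 8 min.

Regular 35.25 hours, overtime 0.13 hours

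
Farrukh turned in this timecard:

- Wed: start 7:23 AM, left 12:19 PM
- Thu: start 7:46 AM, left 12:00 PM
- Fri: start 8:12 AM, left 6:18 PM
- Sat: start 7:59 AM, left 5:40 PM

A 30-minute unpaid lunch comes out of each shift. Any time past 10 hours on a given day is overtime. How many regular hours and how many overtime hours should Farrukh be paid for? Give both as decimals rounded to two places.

Regular 26.95 hours, overtime 0.00 hours

Wed: 7:23 AM–12:19 PM = 4 h 56 min; less 30 min break → 4 h 26 min
Thu: 7:46 AM–12:00 PM = 4 h 14 min; less 30 min break → 3 h 44 min
Fri: 8:12 AM–6:18 PM = 10 h 6 min; less 30 min break → 9 h 36 min
Sat: 7:59 AM–5:40 PM = 9 h 41 min; less 30 min break → 9 h 11 min
Wed reg 4 h 26 min / OT 0 h 0 min; Thu reg 3 h 44 min / OT 0 h 0 min; Fri reg 9 h 36 min / OT 0 h 0 min; Sat reg 9 h 11 min / OT 0 h 0 min.
Totals: regular 26 h 57 min, overtime 0 h 0 min.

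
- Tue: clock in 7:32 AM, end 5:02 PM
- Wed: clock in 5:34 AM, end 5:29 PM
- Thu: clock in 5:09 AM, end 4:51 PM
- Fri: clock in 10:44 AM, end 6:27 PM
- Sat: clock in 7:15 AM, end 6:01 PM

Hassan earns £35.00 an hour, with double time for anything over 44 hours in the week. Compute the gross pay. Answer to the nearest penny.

£2072.00

Tue: 7:32 AM–5:02 PM = 9 h 30 min
Wed: 5:34 AM–5:29 PM = 11 h 55 min
Thu: 5:09 AM–4:51 PM = 11 h 42 min
Fri: 10:44 AM–6:27 PM = 7 h 43 min
Sat: 7:15 AM–6:01 PM = 10 h 46 min
Total worked: 51 h 36 min = 3096 min.
Regular 44 h 0 min = 2640 min at £35.00/h; overtime 7 h 36 min = 456 min at £70.00/h.
Pay = (2640 × £35.00 + 456 × £70.00) ÷ 60 = £2072.00.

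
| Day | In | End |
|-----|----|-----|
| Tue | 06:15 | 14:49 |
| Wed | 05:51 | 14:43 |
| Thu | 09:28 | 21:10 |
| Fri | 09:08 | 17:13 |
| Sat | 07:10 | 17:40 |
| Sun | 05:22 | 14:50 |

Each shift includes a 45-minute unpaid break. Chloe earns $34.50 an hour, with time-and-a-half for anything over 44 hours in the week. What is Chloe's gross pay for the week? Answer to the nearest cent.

Tue: 06:15–14:49 = 8 h 34 min; less 45 min break → 7 h 49 min
Wed: 05:51–14:43 = 8 h 52 min; less 45 min break → 8 h 7 min
Thu: 09:28–21:10 = 11 h 42 min; less 45 min break → 10 h 57 min
Fri: 09:08–17:13 = 8 h 5 min; less 45 min break → 7 h 20 min
Sat: 07:10–17:40 = 10 h 30 min; less 45 min break → 9 h 45 min
Sun: 05:22–14:50 = 9 h 28 min; less 45 min break → 8 h 43 min
Total worked: 52 h 41 min = 3161 min.
Regular 44 h 0 min = 2640 min at $34.50/h; overtime 8 h 41 min = 521 min at $51.75/h.
Pay = (2640 × $34.50 + 521 × $51.75) ÷ 60 = $1967.36.

$1967.36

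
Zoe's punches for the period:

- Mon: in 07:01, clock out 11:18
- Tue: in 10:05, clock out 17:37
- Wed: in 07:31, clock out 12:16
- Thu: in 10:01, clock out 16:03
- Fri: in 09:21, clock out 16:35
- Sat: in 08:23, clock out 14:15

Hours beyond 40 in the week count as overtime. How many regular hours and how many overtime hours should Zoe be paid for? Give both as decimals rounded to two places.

Mon: 07:01–11:18 = 4 h 17 min
Tue: 10:05–17:37 = 7 h 32 min
Wed: 07:31–12:16 = 4 h 45 min
Thu: 10:01–16:03 = 6 h 2 min
Fri: 09:21–16:35 = 7 h 14 min
Sat: 08:23–14:15 = 5 h 52 min
Total worked: 35 h 42 min = 35.70 h.
Threshold 40 h → overtime 0 h 0 min, regular 35 h 42 min.

Regular 35.70 hours, overtime 0.00 hours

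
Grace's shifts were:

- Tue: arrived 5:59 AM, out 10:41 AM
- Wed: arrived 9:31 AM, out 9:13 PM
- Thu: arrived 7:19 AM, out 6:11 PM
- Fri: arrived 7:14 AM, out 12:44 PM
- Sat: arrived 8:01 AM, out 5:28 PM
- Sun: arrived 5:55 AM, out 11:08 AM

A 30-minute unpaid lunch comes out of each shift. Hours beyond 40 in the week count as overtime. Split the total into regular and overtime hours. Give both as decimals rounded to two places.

Regular 40.00 hours, overtime 4.43 hours

Tue: 5:59 AM–10:41 AM = 4 h 42 min; less 30 min break → 4 h 12 min
Wed: 9:31 AM–9:13 PM = 11 h 42 min; less 30 min break → 11 h 12 min
Thu: 7:19 AM–6:11 PM = 10 h 52 min; less 30 min break → 10 h 22 min
Fri: 7:14 AM–12:44 PM = 5 h 30 min; less 30 min break → 5 h 0 min
Sat: 8:01 AM–5:28 PM = 9 h 27 min; less 30 min break → 8 h 57 min
Sun: 5:55 AM–11:08 AM = 5 h 13 min; less 30 min break → 4 h 43 min
Total worked: 44 h 26 min = 44.43 h.
Threshold 40 h → overtime 4 h 26 min, regular 40 h 0 min.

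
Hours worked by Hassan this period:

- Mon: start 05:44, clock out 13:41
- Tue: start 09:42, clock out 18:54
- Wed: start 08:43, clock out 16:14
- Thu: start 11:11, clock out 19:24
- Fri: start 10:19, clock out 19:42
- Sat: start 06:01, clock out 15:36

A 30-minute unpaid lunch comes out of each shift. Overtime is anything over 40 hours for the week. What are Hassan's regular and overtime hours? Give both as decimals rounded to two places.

Mon: 05:44–13:41 = 7 h 57 min; less 30 min break → 7 h 27 min
Tue: 09:42–18:54 = 9 h 12 min; less 30 min break → 8 h 42 min
Wed: 08:43–16:14 = 7 h 31 min; less 30 min break → 7 h 1 min
Thu: 11:11–19:24 = 8 h 13 min; less 30 min break → 7 h 43 min
Fri: 10:19–19:42 = 9 h 23 min; less 30 min break → 8 h 53 min
Sat: 06:01–15:36 = 9 h 35 min; less 30 min break → 9 h 5 min
Total worked: 48 h 51 min = 48.85 h.
Threshold 40 h → overtime 8 h 51 min, regular 40 h 0 min.

Regular 40.00 hours, overtime 8.85 hours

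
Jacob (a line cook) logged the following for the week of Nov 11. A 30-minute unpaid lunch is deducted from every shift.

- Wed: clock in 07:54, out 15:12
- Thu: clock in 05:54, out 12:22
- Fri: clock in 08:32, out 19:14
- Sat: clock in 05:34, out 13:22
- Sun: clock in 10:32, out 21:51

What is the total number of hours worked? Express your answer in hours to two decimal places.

Wed: 07:54–15:12 = 7 h 18 min; less 30 min break → 6 h 48 min
Thu: 05:54–12:22 = 6 h 28 min; less 30 min break → 5 h 58 min
Fri: 08:32–19:14 = 10 h 42 min; less 30 min break → 10 h 12 min
Sat: 05:34–13:22 = 7 h 48 min; less 30 min break → 7 h 18 min
Sun: 10:32–21:51 = 11 h 19 min; less 30 min break → 10 h 49 min
Total: 6 h 48 min + 5 h 58 min + 10 h 12 min + 7 h 18 min + 10 h 49 min = 41 h 5 min.

41.08 hours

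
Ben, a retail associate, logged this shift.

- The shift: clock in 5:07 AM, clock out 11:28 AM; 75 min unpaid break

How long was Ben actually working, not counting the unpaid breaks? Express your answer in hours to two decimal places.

The shift: 5:07 AM–11:28 AM = 6 h 21 min; less 75 min break → 5 h 6 min

5.10 hours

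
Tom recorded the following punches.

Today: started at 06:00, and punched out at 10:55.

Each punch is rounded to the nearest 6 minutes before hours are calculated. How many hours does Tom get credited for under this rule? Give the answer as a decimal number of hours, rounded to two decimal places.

Today: in 06:00→06:00, out 10:55→10:54; 4 h 54 min

4.90 hours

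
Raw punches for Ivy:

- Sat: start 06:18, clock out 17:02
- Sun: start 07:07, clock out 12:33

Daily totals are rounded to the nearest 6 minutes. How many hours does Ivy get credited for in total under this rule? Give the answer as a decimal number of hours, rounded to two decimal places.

16.10 hours

Sat: 06:18–17:02 = 10 h 44 min → rounds to 10 h 42 min
Sun: 07:07–12:33 = 5 h 26 min → rounds to 5 h 24 min
Total credited: 16 h 6 min.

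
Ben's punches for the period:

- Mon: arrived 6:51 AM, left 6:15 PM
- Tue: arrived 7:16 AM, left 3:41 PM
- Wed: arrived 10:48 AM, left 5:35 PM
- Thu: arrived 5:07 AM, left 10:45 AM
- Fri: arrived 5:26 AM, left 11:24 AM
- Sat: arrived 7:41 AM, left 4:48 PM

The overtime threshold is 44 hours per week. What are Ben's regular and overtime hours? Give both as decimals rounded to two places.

Mon: 6:51 AM–6:15 PM = 11 h 24 min
Tue: 7:16 AM–3:41 PM = 8 h 25 min
Wed: 10:48 AM–5:35 PM = 6 h 47 min
Thu: 5:07 AM–10:45 AM = 5 h 38 min
Fri: 5:26 AM–11:24 AM = 5 h 58 min
Sat: 7:41 AM–4:48 PM = 9 h 7 min
Total worked: 47 h 19 min = 47.32 h.
Threshold 44 h → overtime 3 h 19 min, regular 44 h 0 min.

Regular 44.00 hours, overtime 3.32 hours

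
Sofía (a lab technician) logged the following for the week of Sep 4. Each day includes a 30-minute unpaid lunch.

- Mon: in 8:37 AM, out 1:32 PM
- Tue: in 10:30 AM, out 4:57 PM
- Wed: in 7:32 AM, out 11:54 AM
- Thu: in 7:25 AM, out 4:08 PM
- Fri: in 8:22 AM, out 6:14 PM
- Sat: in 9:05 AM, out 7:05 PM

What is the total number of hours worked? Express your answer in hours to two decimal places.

Mon: 8:37 AM–1:32 PM = 4 h 55 min; less 30 min break → 4 h 25 min
Tue: 10:30 AM–4:57 PM = 6 h 27 min; less 30 min break → 5 h 57 min
Wed: 7:32 AM–11:54 AM = 4 h 22 min; less 30 min break → 3 h 52 min
Thu: 7:25 AM–4:08 PM = 8 h 43 min; less 30 min break → 8 h 13 min
Fri: 8:22 AM–6:14 PM = 9 h 52 min; less 30 min break → 9 h 22 min
Sat: 9:05 AM–7:05 PM = 10 h 0 min; less 30 min break → 9 h 30 min
Total: 4 h 25 min + 5 h 57 min + 3 h 52 min + 8 h 13 min + 9 h 22 min + 9 h 30 min = 41 h 19 min.

41.32 hours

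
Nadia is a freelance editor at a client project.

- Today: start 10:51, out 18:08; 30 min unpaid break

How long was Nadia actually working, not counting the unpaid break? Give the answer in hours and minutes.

Today: 10:51–18:08 = 7 h 17 min; less 30 min break → 6 h 47 min

6 h 47 min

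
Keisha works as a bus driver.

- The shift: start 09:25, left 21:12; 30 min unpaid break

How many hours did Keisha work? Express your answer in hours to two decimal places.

11.28 hours

The shift: 09:25–21:12 = 11 h 47 min; less 30 min break → 11 h 17 min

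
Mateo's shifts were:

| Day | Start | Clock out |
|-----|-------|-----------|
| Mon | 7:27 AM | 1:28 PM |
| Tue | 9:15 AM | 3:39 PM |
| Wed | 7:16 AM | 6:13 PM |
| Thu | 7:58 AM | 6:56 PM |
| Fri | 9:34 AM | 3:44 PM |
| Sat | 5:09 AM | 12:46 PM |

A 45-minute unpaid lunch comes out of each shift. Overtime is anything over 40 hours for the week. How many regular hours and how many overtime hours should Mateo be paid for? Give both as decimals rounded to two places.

Regular 40.00 hours, overtime 3.62 hours

Mon: 7:27 AM–1:28 PM = 6 h 1 min; less 45 min break → 5 h 16 min
Tue: 9:15 AM–3:39 PM = 6 h 24 min; less 45 min break → 5 h 39 min
Wed: 7:16 AM–6:13 PM = 10 h 57 min; less 45 min break → 10 h 12 min
Thu: 7:58 AM–6:56 PM = 10 h 58 min; less 45 min break → 10 h 13 min
Fri: 9:34 AM–3:44 PM = 6 h 10 min; less 45 min break → 5 h 25 min
Sat: 5:09 AM–12:46 PM = 7 h 37 min; less 45 min break → 6 h 52 min
Total worked: 43 h 37 min = 43.62 h.
Threshold 40 h → overtime 3 h 37 min, regular 40 h 0 min.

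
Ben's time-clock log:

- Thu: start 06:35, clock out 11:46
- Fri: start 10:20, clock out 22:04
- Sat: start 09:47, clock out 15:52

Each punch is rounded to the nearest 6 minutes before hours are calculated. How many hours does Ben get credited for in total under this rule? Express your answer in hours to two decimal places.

23.10 hours

Thu: in 06:35→06:36, out 11:46→11:48; 5 h 12 min
Fri: in 10:20→10:18, out 22:04→22:06; 11 h 48 min
Sat: in 09:47→09:48, out 15:52→15:54; 6 h 6 min
Total credited: 23 h 6 min.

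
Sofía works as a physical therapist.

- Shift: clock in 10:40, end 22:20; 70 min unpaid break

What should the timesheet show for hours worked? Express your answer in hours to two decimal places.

10.50 hours

Shift: 10:40–22:20 = 11 h 40 min; less 70 min break → 10 h 30 min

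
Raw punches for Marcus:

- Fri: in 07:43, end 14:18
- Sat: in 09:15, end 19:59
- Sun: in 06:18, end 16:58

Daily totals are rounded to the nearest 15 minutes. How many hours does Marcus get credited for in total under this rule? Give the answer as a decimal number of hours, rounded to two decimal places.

Fri: 07:43–14:18 = 6 h 35 min → rounds to 6 h 30 min
Sat: 09:15–19:59 = 10 h 44 min → rounds to 10 h 45 min
Sun: 06:18–16:58 = 10 h 40 min → rounds to 10 h 45 min
Total credited: 28 h 0 min.

28.00 hours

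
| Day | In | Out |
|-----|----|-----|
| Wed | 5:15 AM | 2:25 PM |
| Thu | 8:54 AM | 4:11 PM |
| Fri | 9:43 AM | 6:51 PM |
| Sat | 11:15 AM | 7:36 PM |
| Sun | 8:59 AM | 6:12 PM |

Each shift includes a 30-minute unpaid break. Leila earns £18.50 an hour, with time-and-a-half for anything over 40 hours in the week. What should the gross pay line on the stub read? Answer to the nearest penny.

£758.04

Wed: 5:15 AM–2:25 PM = 9 h 10 min; less 30 min break → 8 h 40 min
Thu: 8:54 AM–4:11 PM = 7 h 17 min; less 30 min break → 6 h 47 min
Fri: 9:43 AM–6:51 PM = 9 h 8 min; less 30 min break → 8 h 38 min
Sat: 11:15 AM–7:36 PM = 8 h 21 min; less 30 min break → 7 h 51 min
Sun: 8:59 AM–6:12 PM = 9 h 13 min; less 30 min break → 8 h 43 min
Total worked: 40 h 39 min = 2439 min.
Regular 40 h 0 min = 2400 min at £18.50/h; overtime 0 h 39 min = 39 min at £27.75/h.
Pay = (2400 × £18.50 + 39 × £27.75) ÷ 60 = £758.04.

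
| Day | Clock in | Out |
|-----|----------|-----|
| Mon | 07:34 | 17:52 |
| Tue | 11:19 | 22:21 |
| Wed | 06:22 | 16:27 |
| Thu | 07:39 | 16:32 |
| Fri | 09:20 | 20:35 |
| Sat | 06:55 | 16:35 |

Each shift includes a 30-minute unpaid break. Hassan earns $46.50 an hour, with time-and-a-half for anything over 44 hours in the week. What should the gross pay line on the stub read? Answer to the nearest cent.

$3037.61

Mon: 07:34–17:52 = 10 h 18 min; less 30 min break → 9 h 48 min
Tue: 11:19–22:21 = 11 h 2 min; less 30 min break → 10 h 32 min
Wed: 06:22–16:27 = 10 h 5 min; less 30 min break → 9 h 35 min
Thu: 07:39–16:32 = 8 h 53 min; less 30 min break → 8 h 23 min
Fri: 09:20–20:35 = 11 h 15 min; less 30 min break → 10 h 45 min
Sat: 06:55–16:35 = 9 h 40 min; less 30 min break → 9 h 10 min
Total worked: 58 h 13 min = 3493 min.
Regular 44 h 0 min = 2640 min at $46.50/h; overtime 14 h 13 min = 853 min at $69.75/h.
Pay = (2640 × $46.50 + 853 × $69.75) ÷ 60 = $3037.61.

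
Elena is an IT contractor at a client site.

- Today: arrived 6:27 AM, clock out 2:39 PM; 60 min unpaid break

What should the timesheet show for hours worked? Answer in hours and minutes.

7 h 12 min

Today: 6:27 AM–2:39 PM = 8 h 12 min; less 60 min break → 7 h 12 min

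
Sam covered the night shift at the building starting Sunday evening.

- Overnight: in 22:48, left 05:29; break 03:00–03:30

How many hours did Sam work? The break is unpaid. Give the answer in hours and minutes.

Overnight: 22:48 → midnight = 1 h 12 min; midnight → 05:29 = 5 h 29 min; span 6 h 41 min; less 30 min break → 6 h 11 min

6 h 11 min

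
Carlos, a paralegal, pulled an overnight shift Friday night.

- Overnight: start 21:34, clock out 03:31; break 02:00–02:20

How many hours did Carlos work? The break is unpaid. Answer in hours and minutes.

Overnight: 21:34 → midnight = 2 h 26 min; midnight → 03:31 = 3 h 31 min; span 5 h 57 min; less 20 min break → 5 h 37 min

5 h 37 min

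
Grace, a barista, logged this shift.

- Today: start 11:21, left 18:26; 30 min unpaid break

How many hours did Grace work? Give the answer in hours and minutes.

Today: 11:21–18:26 = 7 h 5 min; less 30 min break → 6 h 35 min

6 h 35 min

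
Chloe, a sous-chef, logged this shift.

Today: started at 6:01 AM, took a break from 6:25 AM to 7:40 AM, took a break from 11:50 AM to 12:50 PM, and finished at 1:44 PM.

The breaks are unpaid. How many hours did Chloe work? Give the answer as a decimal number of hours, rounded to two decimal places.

Today: 6:01 AM–1:44 PM = 7 h 43 min; less 135 min break → 5 h 28 min

5.47 hours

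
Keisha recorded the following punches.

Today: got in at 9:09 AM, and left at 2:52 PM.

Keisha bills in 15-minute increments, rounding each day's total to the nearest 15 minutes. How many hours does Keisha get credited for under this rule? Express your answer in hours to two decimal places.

Today: 9:09 AM–2:52 PM = 5 h 43 min → rounds to 5 h 45 min

5.75 hours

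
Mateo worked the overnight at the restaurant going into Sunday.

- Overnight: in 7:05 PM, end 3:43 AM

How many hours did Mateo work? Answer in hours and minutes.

8 h 38 min

Overnight: 7:05 PM → midnight = 4 h 55 min; midnight → 3:43 AM = 3 h 43 min; span 8 h 38 min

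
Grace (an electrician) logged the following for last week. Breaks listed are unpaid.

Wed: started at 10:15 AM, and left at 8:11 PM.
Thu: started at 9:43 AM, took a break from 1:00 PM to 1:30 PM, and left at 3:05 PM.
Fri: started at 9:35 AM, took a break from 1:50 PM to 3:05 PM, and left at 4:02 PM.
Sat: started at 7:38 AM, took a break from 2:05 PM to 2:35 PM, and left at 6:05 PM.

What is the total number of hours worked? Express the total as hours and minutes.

29 h 57 min

Wed: 10:15 AM–8:11 PM = 9 h 56 min
Thu: 9:43 AM–3:05 PM = 5 h 22 min; less 30 min break → 4 h 52 min
Fri: 9:35 AM–4:02 PM = 6 h 27 min; less 75 min break → 5 h 12 min
Sat: 7:38 AM–6:05 PM = 10 h 27 min; less 30 min break → 9 h 57 min
Total: 9 h 56 min + 4 h 52 min + 5 h 12 min + 9 h 57 min = 29 h 57 min.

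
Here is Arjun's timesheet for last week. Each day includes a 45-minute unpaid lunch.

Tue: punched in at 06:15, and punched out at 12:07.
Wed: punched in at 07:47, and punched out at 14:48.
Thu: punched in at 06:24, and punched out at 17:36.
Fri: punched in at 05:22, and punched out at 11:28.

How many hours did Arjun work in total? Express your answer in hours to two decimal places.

27.18 hours

Tue: 06:15–12:07 = 5 h 52 min; less 45 min break → 5 h 7 min
Wed: 07:47–14:48 = 7 h 1 min; less 45 min break → 6 h 16 min
Thu: 06:24–17:36 = 11 h 12 min; less 45 min break → 10 h 27 min
Fri: 05:22–11:28 = 6 h 6 min; less 45 min break → 5 h 21 min
Total: 5 h 7 min + 6 h 16 min + 10 h 27 min + 5 h 21 min = 27 h 11 min.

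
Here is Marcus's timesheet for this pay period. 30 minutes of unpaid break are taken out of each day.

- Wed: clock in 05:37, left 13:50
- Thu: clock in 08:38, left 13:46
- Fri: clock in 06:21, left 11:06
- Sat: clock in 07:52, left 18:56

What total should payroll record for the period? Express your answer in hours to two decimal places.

Wed: 05:37–13:50 = 8 h 13 min; less 30 min break → 7 h 43 min
Thu: 08:38–13:46 = 5 h 8 min; less 30 min break → 4 h 38 min
Fri: 06:21–11:06 = 4 h 45 min; less 30 min break → 4 h 15 min
Sat: 07:52–18:56 = 11 h 4 min; less 30 min break → 10 h 34 min
Total: 7 h 43 min + 4 h 38 min + 4 h 15 min + 10 h 34 min = 27 h 10 min.

27.17 hours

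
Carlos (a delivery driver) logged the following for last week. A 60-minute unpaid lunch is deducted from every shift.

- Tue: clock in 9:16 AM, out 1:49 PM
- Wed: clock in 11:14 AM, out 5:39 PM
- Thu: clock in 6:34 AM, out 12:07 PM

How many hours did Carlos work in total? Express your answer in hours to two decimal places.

13.52 hours

Tue: 9:16 AM–1:49 PM = 4 h 33 min; less 60 min break → 3 h 33 min
Wed: 11:14 AM–5:39 PM = 6 h 25 min; less 60 min break → 5 h 25 min
Thu: 6:34 AM–12:07 PM = 5 h 33 min; less 60 min break → 4 h 33 min
Total: 3 h 33 min + 5 h 25 min + 4 h 33 min = 13 h 31 min.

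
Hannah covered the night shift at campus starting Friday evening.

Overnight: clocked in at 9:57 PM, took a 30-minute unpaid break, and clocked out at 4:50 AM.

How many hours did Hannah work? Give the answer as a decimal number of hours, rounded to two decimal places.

6.38 hours

Overnight: 9:57 PM → midnight = 2 h 3 min; midnight → 4:50 AM = 4 h 50 min; span 6 h 53 min; less 30 min break → 6 h 23 min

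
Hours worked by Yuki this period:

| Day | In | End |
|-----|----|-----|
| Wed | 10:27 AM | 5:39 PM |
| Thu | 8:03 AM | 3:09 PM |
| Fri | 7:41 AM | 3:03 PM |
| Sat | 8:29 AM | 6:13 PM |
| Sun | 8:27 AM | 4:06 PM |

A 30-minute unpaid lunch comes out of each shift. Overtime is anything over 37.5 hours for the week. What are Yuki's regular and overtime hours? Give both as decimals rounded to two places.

Regular 36.55 hours, overtime 0.00 hours

Wed: 10:27 AM–5:39 PM = 7 h 12 min; less 30 min break → 6 h 42 min
Thu: 8:03 AM–3:09 PM = 7 h 6 min; less 30 min break → 6 h 36 min
Fri: 7:41 AM–3:03 PM = 7 h 22 min; less 30 min break → 6 h 52 min
Sat: 8:29 AM–6:13 PM = 9 h 44 min; less 30 min break → 9 h 14 min
Sun: 8:27 AM–4:06 PM = 7 h 39 min; less 30 min break → 7 h 9 min
Total worked: 36 h 33 min = 36.55 h.
Threshold 37.5 h → overtime 0 h 0 min, regular 36 h 33 min.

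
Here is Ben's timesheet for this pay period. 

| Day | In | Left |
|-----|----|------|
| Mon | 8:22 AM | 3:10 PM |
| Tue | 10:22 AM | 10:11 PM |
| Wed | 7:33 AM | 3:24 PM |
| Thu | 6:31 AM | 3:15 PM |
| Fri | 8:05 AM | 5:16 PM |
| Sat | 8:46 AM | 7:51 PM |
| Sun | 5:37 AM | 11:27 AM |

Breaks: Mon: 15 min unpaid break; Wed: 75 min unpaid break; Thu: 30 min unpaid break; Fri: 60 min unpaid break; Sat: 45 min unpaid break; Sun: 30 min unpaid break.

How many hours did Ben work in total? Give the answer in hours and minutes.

Mon: 8:22 AM–3:10 PM = 6 h 48 min; less 15 min break → 6 h 33 min
Tue: 10:22 AM–10:11 PM = 11 h 49 min
Wed: 7:33 AM–3:24 PM = 7 h 51 min; less 75 min break → 6 h 36 min
Thu: 6:31 AM–3:15 PM = 8 h 44 min; less 30 min break → 8 h 14 min
Fri: 8:05 AM–5:16 PM = 9 h 11 min; less 60 min break → 8 h 11 min
Sat: 8:46 AM–7:51 PM = 11 h 5 min; less 45 min break → 10 h 20 min
Sun: 5:37 AM–11:27 AM = 5 h 50 min; less 30 min break → 5 h 20 min
Total: 6 h 33 min + 11 h 49 min + 6 h 36 min + 8 h 14 min + 8 h 11 min + 10 h 20 min + 5 h 20 min = 57 h 3 min.

57 h 3 min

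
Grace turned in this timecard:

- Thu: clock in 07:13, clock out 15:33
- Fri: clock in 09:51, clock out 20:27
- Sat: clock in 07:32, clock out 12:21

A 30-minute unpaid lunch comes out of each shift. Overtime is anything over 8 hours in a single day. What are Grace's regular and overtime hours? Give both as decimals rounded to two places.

Thu: 07:13–15:33 = 8 h 20 min; less 30 min break → 7 h 50 min
Fri: 09:51–20:27 = 10 h 36 min; less 30 min break → 10 h 6 min
Sat: 07:32–12:21 = 4 h 49 min; less 30 min break → 4 h 19 min
Thu reg 7 h 50 min / OT 0 h 0 min; Fri reg 8 h 0 min / OT 2 h 6 min; Sat reg 4 h 19 min / OT 0 h 0 min.
Totals: regular 20 h 9 min, overtime 2 h 6 min.

Regular 20.15 hours, overtime 2.10 hours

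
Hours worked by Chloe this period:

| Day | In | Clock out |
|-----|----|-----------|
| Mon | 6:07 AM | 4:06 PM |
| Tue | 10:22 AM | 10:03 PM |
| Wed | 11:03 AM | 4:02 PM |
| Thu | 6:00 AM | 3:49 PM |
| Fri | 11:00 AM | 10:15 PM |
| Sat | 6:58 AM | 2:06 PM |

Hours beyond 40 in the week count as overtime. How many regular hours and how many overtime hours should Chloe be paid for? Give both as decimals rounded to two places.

Mon: 6:07 AM–4:06 PM = 9 h 59 min
Tue: 10:22 AM–10:03 PM = 11 h 41 min
Wed: 11:03 AM–4:02 PM = 4 h 59 min
Thu: 6:00 AM–3:49 PM = 9 h 49 min
Fri: 11:00 AM–10:15 PM = 11 h 15 min
Sat: 6:58 AM–2:06 PM = 7 h 8 min
Total worked: 54 h 51 min = 54.85 h.
Threshold 40 h → overtime 14 h 51 min, regular 40 h 0 min.

Regular 40.00 hours, overtime 14.85 hours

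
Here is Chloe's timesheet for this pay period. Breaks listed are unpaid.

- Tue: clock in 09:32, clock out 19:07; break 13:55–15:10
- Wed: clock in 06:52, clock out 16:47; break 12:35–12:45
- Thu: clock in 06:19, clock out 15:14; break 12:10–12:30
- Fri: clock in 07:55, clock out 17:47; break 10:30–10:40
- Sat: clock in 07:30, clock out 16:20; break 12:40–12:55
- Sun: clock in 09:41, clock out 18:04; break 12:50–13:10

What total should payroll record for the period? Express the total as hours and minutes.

Tue: 09:32–19:07 = 9 h 35 min; less 75 min break → 8 h 20 min
Wed: 06:52–16:47 = 9 h 55 min; less 10 min break → 9 h 45 min
Thu: 06:19–15:14 = 8 h 55 min; less 20 min break → 8 h 35 min
Fri: 07:55–17:47 = 9 h 52 min; less 10 min break → 9 h 42 min
Sat: 07:30–16:20 = 8 h 50 min; less 15 min break → 8 h 35 min
Sun: 09:41–18:04 = 8 h 23 min; less 20 min break → 8 h 3 min
Total: 8 h 20 min + 9 h 45 min + 8 h 35 min + 9 h 42 min + 8 h 35 min + 8 h 3 min = 53 h 0 min.

53 h 0 min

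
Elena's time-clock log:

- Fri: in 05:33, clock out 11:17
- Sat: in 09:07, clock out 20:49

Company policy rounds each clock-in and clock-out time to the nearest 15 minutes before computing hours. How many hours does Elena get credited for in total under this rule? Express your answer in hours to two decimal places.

17.50 hours

Fri: in 05:33→05:30, out 11:17→11:15; 5 h 45 min
Sat: in 09:07→09:00, out 20:49→20:45; 11 h 45 min
Total credited: 17 h 30 min.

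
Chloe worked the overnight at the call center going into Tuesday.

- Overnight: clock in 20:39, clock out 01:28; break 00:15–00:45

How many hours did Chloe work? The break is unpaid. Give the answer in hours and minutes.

Overnight: 20:39 → midnight = 3 h 21 min; midnight → 01:28 = 1 h 28 min; span 4 h 49 min; less 30 min break → 4 h 19 min

4 h 19 min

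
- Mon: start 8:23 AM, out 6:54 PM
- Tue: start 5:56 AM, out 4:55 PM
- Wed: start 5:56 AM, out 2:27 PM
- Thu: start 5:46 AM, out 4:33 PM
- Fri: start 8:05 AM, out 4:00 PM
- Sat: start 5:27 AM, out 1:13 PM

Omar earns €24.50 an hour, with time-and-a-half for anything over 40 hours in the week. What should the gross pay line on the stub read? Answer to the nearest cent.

Mon: 8:23 AM–6:54 PM = 10 h 31 min
Tue: 5:56 AM–4:55 PM = 10 h 59 min
Wed: 5:56 AM–2:27 PM = 8 h 31 min
Thu: 5:46 AM–4:33 PM = 10 h 47 min
Fri: 8:05 AM–4:00 PM = 7 h 55 min
Sat: 5:27 AM–1:13 PM = 7 h 46 min
Total worked: 56 h 29 min = 3389 min.
Regular 40 h 0 min = 2400 min at €24.50/h; overtime 16 h 29 min = 989 min at €36.75/h.
Pay = (2400 × €24.50 + 989 × €36.75) ÷ 60 = €1585.76.

€1585.76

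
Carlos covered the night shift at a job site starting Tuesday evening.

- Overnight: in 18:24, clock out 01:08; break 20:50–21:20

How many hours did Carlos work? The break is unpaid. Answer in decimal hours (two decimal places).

6.23 hours

Overnight: 18:24 → midnight = 5 h 36 min; midnight → 01:08 = 1 h 8 min; span 6 h 44 min; less 30 min break → 6 h 14 min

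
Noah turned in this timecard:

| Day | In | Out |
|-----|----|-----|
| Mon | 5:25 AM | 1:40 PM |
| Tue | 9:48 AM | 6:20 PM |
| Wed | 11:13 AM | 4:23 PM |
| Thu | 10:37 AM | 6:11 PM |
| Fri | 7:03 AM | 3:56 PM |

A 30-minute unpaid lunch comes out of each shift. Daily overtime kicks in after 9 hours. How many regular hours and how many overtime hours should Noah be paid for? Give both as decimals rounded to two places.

Mon: 5:25 AM–1:40 PM = 8 h 15 min; less 30 min break → 7 h 45 min
Tue: 9:48 AM–6:20 PM = 8 h 32 min; less 30 min break → 8 h 2 min
Wed: 11:13 AM–4:23 PM = 5 h 10 min; less 30 min break → 4 h 40 min
Thu: 10:37 AM–6:11 PM = 7 h 34 min; less 30 min break → 7 h 4 min
Fri: 7:03 AM–3:56 PM = 8 h 53 min; less 30 min break → 8 h 23 min
Mon reg 7 h 45 min / OT 0 h 0 min; Tue reg 8 h 2 min / OT 0 h 0 min; Wed reg 4 h 40 min / OT 0 h 0 min; Thu reg 7 h 4 min / OT 0 h 0 min; Fri reg 8 h 23 min / OT 0 h 0 min.
Totals: regular 35 h 54 min, overtime 0 h 0 min.

Regular 35.90 hours, overtime 0.00 hours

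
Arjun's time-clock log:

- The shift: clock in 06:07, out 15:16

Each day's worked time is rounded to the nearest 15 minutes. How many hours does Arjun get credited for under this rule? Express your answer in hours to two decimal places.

The shift: 06:07–15:16 = 9 h 9 min → rounds to 9 h 15 min

9.25 hours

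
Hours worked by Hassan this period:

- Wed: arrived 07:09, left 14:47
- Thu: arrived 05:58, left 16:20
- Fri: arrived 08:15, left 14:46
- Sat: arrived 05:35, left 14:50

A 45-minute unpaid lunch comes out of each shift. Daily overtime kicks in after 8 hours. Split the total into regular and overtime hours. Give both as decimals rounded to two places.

Wed: 07:09–14:47 = 7 h 38 min; less 45 min break → 6 h 53 min
Thu: 05:58–16:20 = 10 h 22 min; less 45 min break → 9 h 37 min
Fri: 08:15–14:46 = 6 h 31 min; less 45 min break → 5 h 46 min
Sat: 05:35–14:50 = 9 h 15 min; less 45 min break → 8 h 30 min
Wed reg 6 h 53 min / OT 0 h 0 min; Thu reg 8 h 0 min / OT 1 h 37 min; Fri reg 5 h 46 min / OT 0 h 0 min; Sat reg 8 h 0 min / OT 0 h 30 min.
Totals: regular 28 h 39 min, overtime 2 h 7 min.

Regular 28.65 hours, overtime 2.12 hours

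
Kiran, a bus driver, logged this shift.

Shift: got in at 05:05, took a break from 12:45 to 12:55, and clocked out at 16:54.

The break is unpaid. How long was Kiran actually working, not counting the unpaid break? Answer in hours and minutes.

Shift: 05:05–16:54 = 11 h 49 min; less 10 min break → 11 h 39 min

11 h 39 min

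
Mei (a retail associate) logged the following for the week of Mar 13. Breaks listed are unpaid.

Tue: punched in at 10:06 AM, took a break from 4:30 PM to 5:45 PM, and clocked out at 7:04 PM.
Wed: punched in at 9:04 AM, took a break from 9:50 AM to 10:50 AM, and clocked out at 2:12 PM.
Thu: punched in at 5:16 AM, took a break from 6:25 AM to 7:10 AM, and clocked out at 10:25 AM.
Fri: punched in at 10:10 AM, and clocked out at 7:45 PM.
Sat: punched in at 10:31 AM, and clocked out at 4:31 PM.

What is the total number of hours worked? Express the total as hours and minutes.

31 h 50 min

Tue: 10:06 AM–7:04 PM = 8 h 58 min; less 75 min break → 7 h 43 min
Wed: 9:04 AM–2:12 PM = 5 h 8 min; less 60 min break → 4 h 8 min
Thu: 5:16 AM–10:25 AM = 5 h 9 min; less 45 min break → 4 h 24 min
Fri: 10:10 AM–7:45 PM = 9 h 35 min
Sat: 10:31 AM–4:31 PM = 6 h 0 min
Total: 7 h 43 min + 4 h 8 min + 4 h 24 min + 9 h 35 min + 6 h 0 min = 31 h 50 min.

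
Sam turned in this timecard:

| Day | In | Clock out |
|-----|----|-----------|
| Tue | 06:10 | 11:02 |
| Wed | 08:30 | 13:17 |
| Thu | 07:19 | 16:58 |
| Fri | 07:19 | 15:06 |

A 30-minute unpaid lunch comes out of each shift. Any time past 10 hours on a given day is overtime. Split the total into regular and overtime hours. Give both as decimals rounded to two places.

Tue: 06:10–11:02 = 4 h 52 min; less 30 min break → 4 h 22 min
Wed: 08:30–13:17 = 4 h 47 min; less 30 min break → 4 h 17 min
Thu: 07:19–16:58 = 9 h 39 min; less 30 min break → 9 h 9 min
Fri: 07:19–15:06 = 7 h 47 min; less 30 min break → 7 h 17 min
Tue reg 4 h 22 min / OT 0 h 0 min; Wed reg 4 h 17 min / OT 0 h 0 min; Thu reg 9 h 9 min / OT 0 h 0 min; Fri reg 7 h 17 min / OT 0 h 0 min.
Totals: regular 25 h 5 min, overtime 0 h 0 min.

Regular 25.08 hours, overtime 0.00 hours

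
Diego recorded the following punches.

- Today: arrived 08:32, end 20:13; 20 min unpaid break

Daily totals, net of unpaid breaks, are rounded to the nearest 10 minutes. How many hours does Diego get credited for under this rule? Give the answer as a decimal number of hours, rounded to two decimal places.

11.33 hours

Today: 08:32–20:13 = 11 h 41 min − 20 min = 11 h 21 min → rounds to 11 h 20 min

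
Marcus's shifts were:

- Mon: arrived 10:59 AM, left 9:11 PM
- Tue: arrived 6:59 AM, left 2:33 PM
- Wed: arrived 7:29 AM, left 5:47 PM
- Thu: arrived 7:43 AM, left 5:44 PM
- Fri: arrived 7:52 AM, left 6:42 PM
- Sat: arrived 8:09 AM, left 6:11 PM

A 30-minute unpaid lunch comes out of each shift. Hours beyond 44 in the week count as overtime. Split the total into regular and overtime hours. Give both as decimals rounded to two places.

Regular 44.00 hours, overtime 11.95 hours

Mon: 10:59 AM–9:11 PM = 10 h 12 min; less 30 min break → 9 h 42 min
Tue: 6:59 AM–2:33 PM = 7 h 34 min; less 30 min break → 7 h 4 min
Wed: 7:29 AM–5:47 PM = 10 h 18 min; less 30 min break → 9 h 48 min
Thu: 7:43 AM–5:44 PM = 10 h 1 min; less 30 min break → 9 h 31 min
Fri: 7:52 AM–6:42 PM = 10 h 50 min; less 30 min break → 10 h 20 min
Sat: 8:09 AM–6:11 PM = 10 h 2 min; less 30 min break → 9 h 32 min
Total worked: 55 h 57 min = 55.95 h.
Threshold 44 h → overtime 11 h 57 min, regular 44 h 0 min.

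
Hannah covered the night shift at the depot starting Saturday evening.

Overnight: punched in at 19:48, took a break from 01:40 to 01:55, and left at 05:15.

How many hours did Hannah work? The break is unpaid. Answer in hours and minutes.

Overnight: 19:48 → midnight = 4 h 12 min; midnight → 05:15 = 5 h 15 min; span 9 h 27 min; less 15 min break → 9 h 12 min

9 h 12 min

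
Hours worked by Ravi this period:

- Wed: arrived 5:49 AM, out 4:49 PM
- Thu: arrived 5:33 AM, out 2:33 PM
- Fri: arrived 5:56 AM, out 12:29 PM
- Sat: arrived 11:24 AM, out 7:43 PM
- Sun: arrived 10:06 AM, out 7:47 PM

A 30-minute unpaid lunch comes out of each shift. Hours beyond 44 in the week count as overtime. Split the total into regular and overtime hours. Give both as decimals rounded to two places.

Wed: 5:49 AM–4:49 PM = 11 h 0 min; less 30 min break → 10 h 30 min
Thu: 5:33 AM–2:33 PM = 9 h 0 min; less 30 min break → 8 h 30 min
Fri: 5:56 AM–12:29 PM = 6 h 33 min; less 30 min break → 6 h 3 min
Sat: 11:24 AM–7:43 PM = 8 h 19 min; less 30 min break → 7 h 49 min
Sun: 10:06 AM–7:47 PM = 9 h 41 min; less 30 min break → 9 h 11 min
Total worked: 42 h 3 min = 42.05 h.
Threshold 44 h → overtime 0 h 0 min, regular 42 h 3 min.

Regular 42.05 hours, overtime 0.00 hours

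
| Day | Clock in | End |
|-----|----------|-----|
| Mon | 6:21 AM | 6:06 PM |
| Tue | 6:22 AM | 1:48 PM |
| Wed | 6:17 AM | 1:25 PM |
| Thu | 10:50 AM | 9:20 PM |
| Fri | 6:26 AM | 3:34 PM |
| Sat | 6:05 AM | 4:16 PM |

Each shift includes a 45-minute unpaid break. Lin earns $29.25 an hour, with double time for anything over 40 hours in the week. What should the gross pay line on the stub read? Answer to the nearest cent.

$1850.55

Mon: 6:21 AM–6:06 PM = 11 h 45 min; less 45 min break → 11 h 0 min
Tue: 6:22 AM–1:48 PM = 7 h 26 min; less 45 min break → 6 h 41 min
Wed: 6:17 AM–1:25 PM = 7 h 8 min; less 45 min break → 6 h 23 min
Thu: 10:50 AM–9:20 PM = 10 h 30 min; less 45 min break → 9 h 45 min
Fri: 6:26 AM–3:34 PM = 9 h 8 min; less 45 min break → 8 h 23 min
Sat: 6:05 AM–4:16 PM = 10 h 11 min; less 45 min break → 9 h 26 min
Total worked: 51 h 38 min = 3098 min.
Regular 40 h 0 min = 2400 min at $29.25/h; overtime 11 h 38 min = 698 min at $58.50/h.
Pay = (2400 × $29.25 + 698 × $58.50) ÷ 60 = $1850.55.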